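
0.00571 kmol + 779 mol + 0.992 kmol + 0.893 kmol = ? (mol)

In mol:
  0.00571 kmol = 0.00571 × 10³ mol = 5.71
  779 mol → 779
  0.992 kmol = 0.992 × 10³ mol = 992
  0.893 kmol = 0.893 × 10³ mol = 893
Sum: 5.71 + 779 + 992 + 893 = 2669.71

2669.71 mol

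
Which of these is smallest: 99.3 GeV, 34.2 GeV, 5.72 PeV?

99.3 GeV = 99300000000 eV
34.2 GeV = 34200000000 eV
5.72 PeV = 5720000000000000 eV

34.2 GeV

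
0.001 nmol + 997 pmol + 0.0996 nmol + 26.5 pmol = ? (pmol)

In pmol:
  0.001 nmol = 0.001e3 pmol = 1
  997 pmol → 997
  0.0996 nmol = 0.0996e3 pmol = 99.6
  26.5 pmol → 26.5
Sum: 1 + 997 + 99.6 + 26.5 = 1124.1

1124.1 pmol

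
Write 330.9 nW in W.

nano = 1e-9, (no prefix) = 1e0; factor is 1e-9.
330.9 × 1e-9 = 0.0000003309

0.0000003309 W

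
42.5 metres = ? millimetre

(no prefix) = 10^0, milli = 10^-3; factor is 10^3.
42.5 × 10^3 = 42500

42500 millimetres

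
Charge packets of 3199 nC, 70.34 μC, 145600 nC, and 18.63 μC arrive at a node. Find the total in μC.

237.769 μC

In μC:
  3199 nC = 3199e-3 μC = 3.199
  70.34 μC → 70.34
  145600 nC = 145600e-3 μC = 145.6
  18.63 μC → 18.63
Sum: 3.199 + 70.34 + 145.6 + 18.63 = 237.769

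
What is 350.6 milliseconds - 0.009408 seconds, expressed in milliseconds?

In milliseconds:
  350.6 milliseconds → 350.6
  0.009408 seconds = 0.009408 × 10^3 milliseconds = 9.408
Difference: 350.6 - 9.408 = 341.192

341.192 milliseconds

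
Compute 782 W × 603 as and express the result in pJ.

0.471546 pJ

782 × 603 × 10⁻¹⁸ = 471546 × 10⁻¹⁸ J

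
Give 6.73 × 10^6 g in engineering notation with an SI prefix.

6.73 Mg

= 6.73 × 10^6 g; 10^6 is mega.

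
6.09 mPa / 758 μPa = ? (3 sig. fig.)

8.03

(6.09 × 10⁻³) / (758 × 10⁻⁶) = 0.008034 × 10³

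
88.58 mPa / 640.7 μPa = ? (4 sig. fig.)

138.3

(88.58 × 10⁻³) / (640.7 × 10⁻⁶) = 0.13826 × 10³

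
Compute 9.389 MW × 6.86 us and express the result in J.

9.389e6 × 6.86e-6 = 64.40854 J

64.40854 J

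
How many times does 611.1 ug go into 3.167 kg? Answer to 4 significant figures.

5182000

(3.167e3) / (611.1e-6) = 0.0051825e9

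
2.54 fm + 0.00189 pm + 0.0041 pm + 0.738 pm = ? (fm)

746.53 fm

In fm:
  2.54 fm → 2.54
  0.00189 pm = 0.00189e3 fm = 1.89
  0.0041 pm = 0.0041e3 fm = 4.1
  0.738 pm = 0.738e3 fm = 738
Sum: 2.54 + 1.89 + 4.1 + 738 = 746.53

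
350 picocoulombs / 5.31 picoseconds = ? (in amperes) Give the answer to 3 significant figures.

65.9 amperes

(350e-12) / (5.31e-12) = 65.913 A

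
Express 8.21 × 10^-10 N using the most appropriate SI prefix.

= 821 × 10^-12 N; 10^-12 is pico.

821 pN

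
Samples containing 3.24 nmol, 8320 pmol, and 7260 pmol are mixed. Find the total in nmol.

18.82 nmol

In nmol:
  3.24 nmol → 3.24
  8320 pmol = 8320 × 10^-3 nmol = 8.32
  7260 pmol = 7260 × 10^-3 nmol = 7.26
Sum: 3.24 + 8.32 + 7.26 = 18.82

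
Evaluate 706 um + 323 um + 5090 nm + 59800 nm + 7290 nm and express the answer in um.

1101.18 um

In um:
  706 um → 706
  323 um → 323
  5090 nm = 5090 × 10^-3 um = 5.09
  59800 nm = 59800 × 10^-3 um = 59.8
  7290 nm = 7290 × 10^-3 um = 7.29
Sum: 706 + 323 + 5.09 + 59.8 + 7.29 = 1101.18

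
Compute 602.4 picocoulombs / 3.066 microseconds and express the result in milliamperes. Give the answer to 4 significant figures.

(602.4e-12) / (3.066e-6) = 196.477e-6 A

0.1965 milliamperes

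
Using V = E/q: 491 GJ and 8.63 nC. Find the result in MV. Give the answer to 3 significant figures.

(491e9) / (8.63e-9) = 56.895e18 V

56900000000000 MV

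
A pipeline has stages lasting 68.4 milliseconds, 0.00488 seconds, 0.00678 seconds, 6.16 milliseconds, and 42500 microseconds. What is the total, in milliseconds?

128.72 milliseconds

In milliseconds:
  68.4 milliseconds → 68.4
  0.00488 seconds = 0.00488 × 10³ milliseconds = 4.88
  0.00678 seconds = 0.00678 × 10³ milliseconds = 6.78
  6.16 milliseconds → 6.16
  42500 microseconds = 42500 × 10⁻³ milliseconds = 42.5
Sum: 68.4 + 4.88 + 6.78 + 6.16 + 42.5 = 128.72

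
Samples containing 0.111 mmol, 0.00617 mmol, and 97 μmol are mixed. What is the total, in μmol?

In μmol:
  0.111 mmol = 0.111 × 10³ μmol = 111
  0.00617 mmol = 0.00617 × 10³ μmol = 6.17
  97 μmol → 97
Sum: 111 + 6.17 + 97 = 214.17

214.17 μmol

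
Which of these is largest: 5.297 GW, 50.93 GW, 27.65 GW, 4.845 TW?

4.845 TW

5.297 GW = 5297000000 W
50.93 GW = 50930000000 W
27.65 GW = 27650000000 W
4.845 TW = 4845000000000 W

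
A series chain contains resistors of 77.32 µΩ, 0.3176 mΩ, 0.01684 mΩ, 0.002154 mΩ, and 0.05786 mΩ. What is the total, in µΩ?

In µΩ:
  77.32 µΩ → 77.32
  0.3176 mΩ = 0.3176 × 10³ µΩ = 317.6
  0.01684 mΩ = 0.01684 × 10³ µΩ = 16.84
  0.002154 mΩ = 0.002154 × 10³ µΩ = 2.154
  0.05786 mΩ = 0.05786 × 10³ µΩ = 57.86
Sum: 77.32 + 317.6 + 16.84 + 2.154 + 57.86 = 471.774

471.774 µΩ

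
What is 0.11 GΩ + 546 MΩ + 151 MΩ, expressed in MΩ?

807 MΩ

In MΩ:
  0.11 GΩ = 0.11 × 10³ MΩ = 110
  546 MΩ → 546
  151 MΩ → 151
Sum: 110 + 546 + 151 = 807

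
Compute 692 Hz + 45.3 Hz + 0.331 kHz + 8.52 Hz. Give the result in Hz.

In Hz:
  692 Hz → 692
  45.3 Hz → 45.3
  0.331 kHz = 0.331 × 10^3 Hz = 331
  8.52 Hz → 8.52
Sum: 692 + 45.3 + 331 + 8.52 = 1076.82

1076.82 Hz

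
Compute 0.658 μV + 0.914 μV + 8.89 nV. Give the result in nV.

In nV:
  0.658 μV = 0.658e3 nV = 658
  0.914 μV = 0.914e3 nV = 914
  8.89 nV → 8.89
Sum: 658 + 914 + 8.89 = 1580.89

1580.89 nV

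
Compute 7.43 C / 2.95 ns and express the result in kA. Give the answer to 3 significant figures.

(7.43) / (2.95 × 10^-9) = 2.5186 × 10^9 A

2520000 kA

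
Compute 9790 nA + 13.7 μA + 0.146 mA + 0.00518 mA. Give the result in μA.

174.67 μA

In μA:
  9790 nA = 9790 × 10⁻³ μA = 9.79
  13.7 μA → 13.7
  0.146 mA = 0.146 × 10³ μA = 146
  0.00518 mA = 0.00518 × 10³ μA = 5.18
Sum: 9.79 + 13.7 + 146 + 5.18 = 174.67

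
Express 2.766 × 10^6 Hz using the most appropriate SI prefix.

2.766 MHz

= 2.766 × 10^6 Hz; 10^6 is mega.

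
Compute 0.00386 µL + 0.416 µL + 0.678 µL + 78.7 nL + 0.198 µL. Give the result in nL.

1374.56 nL

In nL:
  0.00386 µL = 0.00386 × 10^3 nL = 3.86
  0.416 µL = 0.416 × 10^3 nL = 416
  0.678 µL = 0.678 × 10^3 nL = 678
  78.7 nL → 78.7
  0.198 µL = 0.198 × 10^3 nL = 198
Sum: 3.86 + 416 + 678 + 78.7 + 198 = 1374.56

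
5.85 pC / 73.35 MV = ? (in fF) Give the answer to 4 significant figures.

(5.85e-12) / (73.35e6) = 0.0797546e-18 F

0.00007975 fF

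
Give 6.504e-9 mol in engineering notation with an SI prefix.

= 6.504e-9 mol; 1e-9 is nano.

6.504 nmol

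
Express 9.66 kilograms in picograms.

kilo = 1e3, pico = 1e-12; factor is 1e15.
9.66 × 1e15 = 9660000000000000

9660000000000000 picograms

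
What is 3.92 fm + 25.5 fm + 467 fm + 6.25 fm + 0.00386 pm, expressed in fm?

506.53 fm

In fm:
  3.92 fm → 3.92
  25.5 fm → 25.5
  467 fm → 467
  6.25 fm → 6.25
  0.00386 pm = 0.00386e3 fm = 3.86
Sum: 3.92 + 25.5 + 467 + 6.25 + 3.86 = 506.53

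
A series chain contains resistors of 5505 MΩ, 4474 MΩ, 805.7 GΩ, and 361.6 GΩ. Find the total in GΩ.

1177.279 GΩ

In GΩ:
  5505 MΩ = 5505 × 10⁻³ GΩ = 5.505
  4474 MΩ = 4474 × 10⁻³ GΩ = 4.474
  805.7 GΩ → 805.7
  361.6 GΩ → 361.6
Sum: 5.505 + 4.474 + 805.7 + 361.6 = 1177.279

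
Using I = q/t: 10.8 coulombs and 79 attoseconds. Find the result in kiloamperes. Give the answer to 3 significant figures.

(10.8) / (79e-18) = 0.13671e18 A

137000000000000 kiloamperes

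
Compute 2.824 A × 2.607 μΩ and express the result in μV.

2.824 × 2.607e-6 = 7.362168e-6 V

7.362168 μV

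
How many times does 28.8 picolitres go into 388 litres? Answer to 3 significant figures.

13500000000000

(388) / (28.8e-12) = 13.47e12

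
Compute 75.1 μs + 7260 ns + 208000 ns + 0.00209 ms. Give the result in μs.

292.45 μs

In μs:
  75.1 μs → 75.1
  7260 ns = 7260 × 10⁻³ μs = 7.26
  208000 ns = 208000 × 10⁻³ μs = 208
  0.00209 ms = 0.00209 × 10³ μs = 2.09
Sum: 75.1 + 7.26 + 208 + 2.09 = 292.45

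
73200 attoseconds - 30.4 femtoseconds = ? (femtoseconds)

In femtoseconds:
  73200 attoseconds = 73200 × 10⁻³ femtoseconds = 73.2
  30.4 femtoseconds → 30.4
Difference: 73.2 - 30.4 = 42.8

42.8 femtoseconds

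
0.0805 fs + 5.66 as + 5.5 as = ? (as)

In as:
  0.0805 fs = 0.0805 × 10^3 as = 80.5
  5.66 as → 5.66
  5.5 as → 5.5
Sum: 80.5 + 5.66 + 5.5 = 91.66

91.66 as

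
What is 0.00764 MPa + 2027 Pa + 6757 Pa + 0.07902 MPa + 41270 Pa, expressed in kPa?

136.714 kPa

In kPa:
  0.00764 MPa = 0.00764e3 kPa = 7.64
  2027 Pa = 2027e-3 kPa = 2.027
  6757 Pa = 6757e-3 kPa = 6.757
  0.07902 MPa = 0.07902e3 kPa = 79.02
  41270 Pa = 41270e-3 kPa = 41.27
Sum: 7.64 + 2.027 + 6.757 + 79.02 + 41.27 = 136.714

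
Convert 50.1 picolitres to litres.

pico = 10^-12, (no prefix) = 10^0; factor is 10^-12.
50.1 × 10^-12 = 0.0000000000501

0.0000000000501 litres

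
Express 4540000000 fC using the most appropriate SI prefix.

= 4.54e-6 C; 1e-6 is micro.

4.54 uC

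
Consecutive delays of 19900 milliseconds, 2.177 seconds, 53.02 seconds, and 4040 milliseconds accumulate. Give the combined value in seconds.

In seconds:
  19900 milliseconds = 19900 × 10^-3 seconds = 19.9
  2.177 seconds → 2.177
  53.02 seconds → 53.02
  4040 milliseconds = 4040 × 10^-3 seconds = 4.04
Sum: 19.9 + 2.177 + 53.02 + 4.04 = 79.137

79.137 seconds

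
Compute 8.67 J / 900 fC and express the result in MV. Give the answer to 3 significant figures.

(8.67) / (900 × 10⁻¹⁵) = 0.0096333 × 10¹⁵ V

9630000 MV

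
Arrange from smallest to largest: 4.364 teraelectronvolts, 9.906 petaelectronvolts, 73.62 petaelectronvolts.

4.364 teraelectronvolts < 9.906 petaelectronvolts < 73.62 petaelectronvolts

4.364 teraelectronvolts = 4364000000000 electronvolts
9.906 petaelectronvolts = 9906000000000000 electronvolts
73.62 petaelectronvolts = 73620000000000000 electronvolts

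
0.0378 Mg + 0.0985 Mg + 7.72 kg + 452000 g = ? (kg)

596.02 kg

In kg:
  0.0378 Mg = 0.0378e3 kg = 37.8
  0.0985 Mg = 0.0985e3 kg = 98.5
  7.72 kg → 7.72
  452000 g = 452000e-3 kg = 452
Sum: 37.8 + 98.5 + 7.72 + 452 = 596.02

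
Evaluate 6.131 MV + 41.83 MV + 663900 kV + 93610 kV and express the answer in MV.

805.471 MV

In MV:
  6.131 MV → 6.131
  41.83 MV → 41.83
  663900 kV = 663900 × 10⁻³ MV = 663.9
  93610 kV = 93610 × 10⁻³ MV = 93.61
Sum: 6.131 + 41.83 + 663.9 + 93.61 = 805.471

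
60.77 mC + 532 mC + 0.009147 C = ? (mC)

In mC:
  60.77 mC → 60.77
  532 mC → 532
  0.009147 C = 0.009147e3 mC = 9.147
Sum: 60.77 + 532 + 9.147 = 601.917

601.917 mC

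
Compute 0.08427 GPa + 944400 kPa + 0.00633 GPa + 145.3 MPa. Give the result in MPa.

1180.3 MPa

In MPa:
  0.08427 GPa = 0.08427e3 MPa = 84.27
  944400 kPa = 944400e-3 MPa = 944.4
  0.00633 GPa = 0.00633e3 MPa = 6.33
  145.3 MPa → 145.3
Sum: 84.27 + 944.4 + 6.33 + 145.3 = 1180.3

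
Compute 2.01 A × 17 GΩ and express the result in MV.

2.01 × 17 × 10^9 = 34.17 × 10^9 V

34170 MV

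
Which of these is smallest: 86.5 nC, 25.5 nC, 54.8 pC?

86.5 nC = 0.0000000865 C
25.5 nC = 0.0000000255 C
54.8 pC = 0.0000000000548 C

54.8 pC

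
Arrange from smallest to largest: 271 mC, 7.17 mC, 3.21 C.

7.17 mC < 271 mC < 3.21 C

271 mC = 0.271 C
7.17 mC = 0.00717 C
3.21 C = 3.21 C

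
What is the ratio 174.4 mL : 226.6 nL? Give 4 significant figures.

769600

(174.4 × 10⁻³) / (226.6 × 10⁻⁹) = 0.76964 × 10⁶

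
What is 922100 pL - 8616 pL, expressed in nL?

In nL:
  922100 pL = 922100 × 10⁻³ nL = 922.1
  8616 pL = 8616 × 10⁻³ nL = 8.616
Difference: 922.1 - 8.616 = 913.484

913.484 nL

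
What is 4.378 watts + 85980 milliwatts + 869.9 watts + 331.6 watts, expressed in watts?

1291.858 watts

In watts:
  4.378 watts → 4.378
  85980 milliwatts = 85980 × 10^-3 watts = 85.98
  869.9 watts → 869.9
  331.6 watts → 331.6
Sum: 4.378 + 85.98 + 869.9 + 331.6 = 1291.858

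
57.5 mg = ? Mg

milli = 10⁻³, mega = 10⁶; factor is 10⁻⁹.
57.5 × 10⁻⁹ = 0.0000000575

0.0000000575 Mg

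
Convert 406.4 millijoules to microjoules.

406400 microjoules

milli = 10⁻³, micro = 10⁻⁶; factor is 10³.
406.4 × 10³ = 406400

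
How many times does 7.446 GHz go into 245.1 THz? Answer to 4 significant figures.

(245.1 × 10¹²) / (7.446 × 10⁹) = 32.917 × 10³

32920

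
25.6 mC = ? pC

milli = 10^-3, pico = 10^-12; factor is 10^9.
25.6 × 10^9 = 25600000000

25600000000 pC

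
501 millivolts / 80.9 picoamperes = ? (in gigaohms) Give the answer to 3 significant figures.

6.19 gigaohms

(501 × 10⁻³) / (80.9 × 10⁻¹²) = 6.1928 × 10⁹ Ω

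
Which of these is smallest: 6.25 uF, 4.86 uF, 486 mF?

4.86 uF

6.25 uF = 0.00000625 F
4.86 uF = 0.00000486 F
486 mF = 0.486 F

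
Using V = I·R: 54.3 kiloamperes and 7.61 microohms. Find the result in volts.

54.3 × 10³ × 7.61 × 10⁻⁶ = 413.223 × 10⁻³ V

0.413223 volts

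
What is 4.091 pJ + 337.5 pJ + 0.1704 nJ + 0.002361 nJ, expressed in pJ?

In pJ:
  4.091 pJ → 4.091
  337.5 pJ → 337.5
  0.1704 nJ = 0.1704 × 10³ pJ = 170.4
  0.002361 nJ = 0.002361 × 10³ pJ = 2.361
Sum: 4.091 + 337.5 + 170.4 + 2.361 = 514.352

514.352 pJ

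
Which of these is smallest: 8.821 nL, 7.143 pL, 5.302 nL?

7.143 pL

8.821 nL = 0.000000008821 L
7.143 pL = 0.000000000007143 L
5.302 nL = 0.000000005302 L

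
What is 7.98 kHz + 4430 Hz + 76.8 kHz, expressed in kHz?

In kHz:
  7.98 kHz → 7.98
  4430 Hz = 4430e-3 kHz = 4.43
  76.8 kHz → 76.8
Sum: 7.98 + 4.43 + 76.8 = 89.21

89.21 kHz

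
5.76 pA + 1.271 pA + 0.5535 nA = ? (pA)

In pA:
  5.76 pA → 5.76
  1.271 pA → 1.271
  0.5535 nA = 0.5535 × 10^3 pA = 553.5
Sum: 5.76 + 1.271 + 553.5 = 560.531

560.531 pA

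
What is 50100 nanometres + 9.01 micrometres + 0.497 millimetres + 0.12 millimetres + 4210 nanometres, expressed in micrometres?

In micrometres:
  50100 nanometres = 50100 × 10⁻³ micrometres = 50.1
  9.01 micrometres → 9.01
  0.497 millimetres = 0.497 × 10³ micrometres = 497
  0.12 millimetres = 0.12 × 10³ micrometres = 120
  4210 nanometres = 4210 × 10⁻³ micrometres = 4.21
Sum: 50.1 + 9.01 + 497 + 120 + 4.21 = 680.32

680.32 micrometres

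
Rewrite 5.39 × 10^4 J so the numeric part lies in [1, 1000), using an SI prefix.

53.9 kJ

= 53.9 × 10^3 J; 10^3 is kilo.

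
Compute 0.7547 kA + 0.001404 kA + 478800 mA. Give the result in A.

In A:
  0.7547 kA = 0.7547 × 10³ A = 754.7
  0.001404 kA = 0.001404 × 10³ A = 1.404
  478800 mA = 478800 × 10⁻³ A = 478.8
Sum: 754.7 + 1.404 + 478.8 = 1234.904

1234.904 A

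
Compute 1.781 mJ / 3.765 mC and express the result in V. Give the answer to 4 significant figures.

(1.781 × 10⁻³) / (3.765 × 10⁻³) = 0.473041 V

0.4730 V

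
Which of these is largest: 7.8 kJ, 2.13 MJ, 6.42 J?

2.13 MJ

7.8 kJ = 7800 J
2.13 MJ = 2130000 J
6.42 J = 6.42 J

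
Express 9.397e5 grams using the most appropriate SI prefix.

= 939.7e3 grams; 1e3 is kilo.

939.7 kilograms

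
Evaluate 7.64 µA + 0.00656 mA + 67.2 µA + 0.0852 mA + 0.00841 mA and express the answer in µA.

175.01 µA

In µA:
  7.64 µA → 7.64
  0.00656 mA = 0.00656e3 µA = 6.56
  67.2 µA → 67.2
  0.0852 mA = 0.0852e3 µA = 85.2
  0.00841 mA = 0.00841e3 µA = 8.41
Sum: 7.64 + 6.56 + 67.2 + 85.2 + 8.41 = 175.01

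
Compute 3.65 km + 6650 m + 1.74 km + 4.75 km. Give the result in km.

In km:
  3.65 km → 3.65
  6650 m = 6650e-3 km = 6.65
  1.74 km → 1.74
  4.75 km → 4.75
Sum: 3.65 + 6.65 + 1.74 + 4.75 = 16.79

16.79 km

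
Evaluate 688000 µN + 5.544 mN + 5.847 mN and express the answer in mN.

699.391 mN

In mN:
  688000 µN = 688000 × 10⁻³ mN = 688
  5.544 mN → 5.544
  5.847 mN → 5.847
Sum: 688 + 5.544 + 5.847 = 699.391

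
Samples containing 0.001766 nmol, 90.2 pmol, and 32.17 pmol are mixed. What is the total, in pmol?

In pmol:
  0.001766 nmol = 0.001766 × 10^3 pmol = 1.766
  90.2 pmol → 90.2
  32.17 pmol → 32.17
Sum: 1.766 + 90.2 + 32.17 = 124.136

124.136 pmol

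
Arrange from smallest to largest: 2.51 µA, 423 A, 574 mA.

2.51 µA = 0.00000251 A
423 A = 423 A
574 mA = 0.574 A

2.51 µA < 574 mA < 423 A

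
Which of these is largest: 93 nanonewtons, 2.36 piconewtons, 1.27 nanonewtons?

93 nanonewtons = 0.000000093 newtons
2.36 piconewtons = 0.00000000000236 newtons
1.27 nanonewtons = 0.00000000127 newtons

93 nanonewtons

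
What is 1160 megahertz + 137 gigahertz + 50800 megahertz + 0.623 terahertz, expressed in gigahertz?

811.96 gigahertz

In gigahertz:
  1160 megahertz = 1160 × 10^-3 gigahertz = 1.16
  137 gigahertz → 137
  50800 megahertz = 50800 × 10^-3 gigahertz = 50.8
  0.623 terahertz = 0.623 × 10^3 gigahertz = 623
Sum: 1.16 + 137 + 50.8 + 623 = 811.96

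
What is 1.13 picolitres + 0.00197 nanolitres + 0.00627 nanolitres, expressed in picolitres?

9.37 picolitres

In picolitres:
  1.13 picolitres → 1.13
  0.00197 nanolitres = 0.00197e3 picolitres = 1.97
  0.00627 nanolitres = 0.00627e3 picolitres = 6.27
Sum: 1.13 + 1.97 + 6.27 = 9.37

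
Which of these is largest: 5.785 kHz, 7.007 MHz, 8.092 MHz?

5.785 kHz = 5785 Hz
7.007 MHz = 7007000 Hz
8.092 MHz = 8092000 Hz

8.092 MHz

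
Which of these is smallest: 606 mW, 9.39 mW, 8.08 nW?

8.08 nW

606 mW = 0.606 W
9.39 mW = 0.00939 W
8.08 nW = 0.00000000808 W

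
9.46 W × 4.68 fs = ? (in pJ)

0.0442728 pJ

9.46 × 4.68e-15 = 44.2728e-15 J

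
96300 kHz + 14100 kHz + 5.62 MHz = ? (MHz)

116.02 MHz

In MHz:
  96300 kHz = 96300 × 10^-3 MHz = 96.3
  14100 kHz = 14100 × 10^-3 MHz = 14.1
  5.62 MHz → 5.62
Sum: 96.3 + 14.1 + 5.62 = 116.02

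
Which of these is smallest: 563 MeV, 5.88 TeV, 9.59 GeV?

563 MeV

563 MeV = 563000000 eV
5.88 TeV = 5880000000000 eV
9.59 GeV = 9590000000 eV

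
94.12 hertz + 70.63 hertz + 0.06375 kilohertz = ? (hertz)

In hertz:
  94.12 hertz → 94.12
  70.63 hertz → 70.63
  0.06375 kilohertz = 0.06375 × 10^3 hertz = 63.75
Sum: 94.12 + 70.63 + 63.75 = 228.5

228.5 hertz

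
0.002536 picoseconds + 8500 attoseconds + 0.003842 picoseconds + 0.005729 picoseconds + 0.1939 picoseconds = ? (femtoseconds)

In femtoseconds:
  0.002536 picoseconds = 0.002536e3 femtoseconds = 2.536
  8500 attoseconds = 8500e-3 femtoseconds = 8.5
  0.003842 picoseconds = 0.003842e3 femtoseconds = 3.842
  0.005729 picoseconds = 0.005729e3 femtoseconds = 5.729
  0.1939 picoseconds = 0.1939e3 femtoseconds = 193.9
Sum: 2.536 + 8.5 + 3.842 + 5.729 + 193.9 = 214.507

214.507 femtoseconds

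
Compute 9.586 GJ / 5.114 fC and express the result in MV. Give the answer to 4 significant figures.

1874000000000000000 MV

(9.586 × 10^9) / (5.114 × 10^-15) = 1.87446 × 10^24 V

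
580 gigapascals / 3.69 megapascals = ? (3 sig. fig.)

(580 × 10⁹) / (3.69 × 10⁶) = 157.2 × 10³

157000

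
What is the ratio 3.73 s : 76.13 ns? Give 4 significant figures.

49000000

(3.73) / (76.13e-9) = 0.048995e9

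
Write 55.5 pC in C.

0.0000000000555 C

pico = 10⁻¹², (no prefix) = 10⁰; factor is 10⁻¹².
55.5 × 10⁻¹² = 0.0000000000555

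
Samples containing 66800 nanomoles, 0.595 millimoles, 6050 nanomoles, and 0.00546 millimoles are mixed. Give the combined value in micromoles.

673.31 micromoles

In micromoles:
  66800 nanomoles = 66800 × 10⁻³ micromoles = 66.8
  0.595 millimoles = 0.595 × 10³ micromoles = 595
  6050 nanomoles = 6050 × 10⁻³ micromoles = 6.05
  0.00546 millimoles = 0.00546 × 10³ micromoles = 5.46
Sum: 66.8 + 595 + 6.05 + 5.46 = 673.31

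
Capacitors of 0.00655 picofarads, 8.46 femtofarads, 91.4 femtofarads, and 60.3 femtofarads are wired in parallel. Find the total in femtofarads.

In femtofarads:
  0.00655 picofarads = 0.00655e3 femtofarads = 6.55
  8.46 femtofarads → 8.46
  91.4 femtofarads → 91.4
  60.3 femtofarads → 60.3
Sum: 6.55 + 8.46 + 91.4 + 60.3 = 166.71

166.71 femtofarads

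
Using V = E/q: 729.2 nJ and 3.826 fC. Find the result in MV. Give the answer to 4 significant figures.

190.6 MV

(729.2 × 10⁻⁹) / (3.826 × 10⁻¹⁵) = 190.591 × 10⁶ V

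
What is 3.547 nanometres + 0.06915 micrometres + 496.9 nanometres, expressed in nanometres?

569.597 nanometres

In nanometres:
  3.547 nanometres → 3.547
  0.06915 micrometres = 0.06915e3 nanometres = 69.15
  496.9 nanometres → 496.9
Sum: 3.547 + 69.15 + 496.9 = 569.597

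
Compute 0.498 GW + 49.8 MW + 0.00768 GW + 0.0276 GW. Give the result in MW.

583.08 MW

In MW:
  0.498 GW = 0.498 × 10³ MW = 498
  49.8 MW → 49.8
  0.00768 GW = 0.00768 × 10³ MW = 7.68
  0.0276 GW = 0.0276 × 10³ MW = 27.6
Sum: 498 + 49.8 + 7.68 + 27.6 = 583.08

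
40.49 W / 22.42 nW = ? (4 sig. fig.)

(40.49) / (22.42 × 10⁻⁹) = 1.806 × 10⁹

1806000000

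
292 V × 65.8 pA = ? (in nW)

292 × 65.8 × 10^-12 = 19213.6 × 10^-12 W

19.2136 nW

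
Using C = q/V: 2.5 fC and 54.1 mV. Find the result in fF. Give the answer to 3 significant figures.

(2.5 × 10⁻¹⁵) / (54.1 × 10⁻³) = 0.046211 × 10⁻¹² F

46.2 fF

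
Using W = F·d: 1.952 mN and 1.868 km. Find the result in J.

1.952 × 10⁻³ × 1.868 × 10³ = 3.646336 J

3.646336 J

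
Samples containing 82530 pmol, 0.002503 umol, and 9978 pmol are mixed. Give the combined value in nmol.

95.011 nmol

In nmol:
  82530 pmol = 82530 × 10^-3 nmol = 82.53
  0.002503 umol = 0.002503 × 10^3 nmol = 2.503
  9978 pmol = 9978 × 10^-3 nmol = 9.978
Sum: 82.53 + 2.503 + 9.978 = 95.011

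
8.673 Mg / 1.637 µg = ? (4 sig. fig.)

(8.673 × 10^6) / (1.637 × 10^-6) = 5.2981 × 10^12

5298000000000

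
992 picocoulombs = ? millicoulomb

pico = 1e-12, milli = 1e-3; factor is 1e-9.
992 × 1e-9 = 0.000000992

0.000000992 millicoulombs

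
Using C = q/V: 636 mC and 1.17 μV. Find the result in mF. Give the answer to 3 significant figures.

(636e-3) / (1.17e-6) = 543.59e3 F

544000000 mF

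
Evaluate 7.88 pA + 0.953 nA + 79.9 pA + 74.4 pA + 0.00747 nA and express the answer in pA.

1122.65 pA

In pA:
  7.88 pA → 7.88
  0.953 nA = 0.953 × 10³ pA = 953
  79.9 pA → 79.9
  74.4 pA → 74.4
  0.00747 nA = 0.00747 × 10³ pA = 7.47
Sum: 7.88 + 953 + 79.9 + 74.4 + 7.47 = 1122.65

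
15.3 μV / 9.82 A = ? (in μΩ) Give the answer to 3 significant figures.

1.56 μΩ

(15.3 × 10⁻⁶) / (9.82) = 1.558 × 10⁻⁶ Ω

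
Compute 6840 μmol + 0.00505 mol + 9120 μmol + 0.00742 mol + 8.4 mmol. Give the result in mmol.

In mmol:
  6840 μmol = 6840e-3 mmol = 6.84
  0.00505 mol = 0.00505e3 mmol = 5.05
  9120 μmol = 9120e-3 mmol = 9.12
  0.00742 mol = 0.00742e3 mmol = 7.42
  8.4 mmol → 8.4
Sum: 6.84 + 5.05 + 9.12 + 7.42 + 8.4 = 36.83

36.83 mmol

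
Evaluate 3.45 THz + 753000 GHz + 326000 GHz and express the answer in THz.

1082.45 THz

In THz:
  3.45 THz → 3.45
  753000 GHz = 753000 × 10^-3 THz = 753
  326000 GHz = 326000 × 10^-3 THz = 326
Sum: 3.45 + 753 + 326 = 1082.45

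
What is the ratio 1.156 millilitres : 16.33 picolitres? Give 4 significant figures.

70790000

(1.156e-3) / (16.33e-12) = 0.07079e9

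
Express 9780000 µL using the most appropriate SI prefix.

= 9.78 L; mantissa already in [1, 1000).

9.78 L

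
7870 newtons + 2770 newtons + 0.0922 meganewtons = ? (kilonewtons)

In kilonewtons:
  7870 newtons = 7870e-3 kilonewtons = 7.87
  2770 newtons = 2770e-3 kilonewtons = 2.77
  0.0922 meganewtons = 0.0922e3 kilonewtons = 92.2
Sum: 7.87 + 2.77 + 92.2 = 102.84

102.84 kilonewtons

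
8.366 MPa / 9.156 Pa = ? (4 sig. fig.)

913700

(8.366 × 10⁶) / (9.156) = 0.91372 × 10⁶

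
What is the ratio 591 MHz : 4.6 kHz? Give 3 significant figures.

(591 × 10⁶) / (4.6 × 10³) = 128.5 × 10³

128000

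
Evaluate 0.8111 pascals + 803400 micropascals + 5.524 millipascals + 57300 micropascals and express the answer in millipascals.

1677.324 millipascals

In millipascals:
  0.8111 pascals = 0.8111 × 10^3 millipascals = 811.1
  803400 micropascals = 803400 × 10^-3 millipascals = 803.4
  5.524 millipascals → 5.524
  57300 micropascals = 57300 × 10^-3 millipascals = 57.3
Sum: 811.1 + 803.4 + 5.524 + 57.3 = 1677.324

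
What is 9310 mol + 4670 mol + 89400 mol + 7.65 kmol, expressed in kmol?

In kmol:
  9310 mol = 9310 × 10⁻³ kmol = 9.31
  4670 mol = 4670 × 10⁻³ kmol = 4.67
  89400 mol = 89400 × 10⁻³ kmol = 89.4
  7.65 kmol → 7.65
Sum: 9.31 + 4.67 + 89.4 + 7.65 = 111.03

111.03 kmol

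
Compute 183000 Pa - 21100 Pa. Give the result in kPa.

In kPa:
  183000 Pa = 183000 × 10⁻³ kPa = 183
  21100 Pa = 21100 × 10⁻³ kPa = 21.1
Difference: 183 - 21.1 = 161.9

161.9 kPa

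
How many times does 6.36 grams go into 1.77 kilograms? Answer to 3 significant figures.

278

(1.77 × 10³) / (6.36) = 0.2783 × 10³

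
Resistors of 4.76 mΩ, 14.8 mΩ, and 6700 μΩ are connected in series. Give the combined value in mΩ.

26.26 mΩ

In mΩ:
  4.76 mΩ → 4.76
  14.8 mΩ → 14.8
  6700 μΩ = 6700 × 10⁻³ mΩ = 6.7
Sum: 4.76 + 14.8 + 6.7 = 26.26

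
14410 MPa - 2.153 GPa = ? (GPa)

In GPa:
  14410 MPa = 14410 × 10⁻³ GPa = 14.41
  2.153 GPa → 2.153
Difference: 14.41 - 2.153 = 12.257

12.257 GPa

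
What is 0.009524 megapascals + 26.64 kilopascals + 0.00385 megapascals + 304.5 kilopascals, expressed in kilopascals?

344.514 kilopascals

In kilopascals:
  0.009524 megapascals = 0.009524 × 10³ kilopascals = 9.524
  26.64 kilopascals → 26.64
  0.00385 megapascals = 0.00385 × 10³ kilopascals = 3.85
  304.5 kilopascals → 304.5
Sum: 9.524 + 26.64 + 3.85 + 304.5 = 344.514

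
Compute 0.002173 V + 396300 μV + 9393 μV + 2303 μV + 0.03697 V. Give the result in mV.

447.139 mV

In mV:
  0.002173 V = 0.002173 × 10^3 mV = 2.173
  396300 μV = 396300 × 10^-3 mV = 396.3
  9393 μV = 9393 × 10^-3 mV = 9.393
  2303 μV = 2303 × 10^-3 mV = 2.303
  0.03697 V = 0.03697 × 10^3 mV = 36.97
Sum: 2.173 + 396.3 + 9.393 + 2.303 + 36.97 = 447.139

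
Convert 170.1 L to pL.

170100000000000 pL

(no prefix) = 1e0, pico = 1e-12; factor is 1e12.
170.1 × 1e12 = 170100000000000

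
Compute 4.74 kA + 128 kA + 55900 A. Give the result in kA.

In kA:
  4.74 kA → 4.74
  128 kA → 128
  55900 A = 55900 × 10^-3 kA = 55.9
Sum: 4.74 + 128 + 55.9 = 188.64

188.64 kA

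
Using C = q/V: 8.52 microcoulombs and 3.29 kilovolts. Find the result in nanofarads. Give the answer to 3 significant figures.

(8.52 × 10^-6) / (3.29 × 10^3) = 2.5897 × 10^-9 F

2.59 nanofarads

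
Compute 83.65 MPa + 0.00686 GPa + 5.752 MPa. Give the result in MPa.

96.262 MPa

In MPa:
  83.65 MPa → 83.65
  0.00686 GPa = 0.00686 × 10³ MPa = 6.86
  5.752 MPa → 5.752
Sum: 83.65 + 6.86 + 5.752 = 96.262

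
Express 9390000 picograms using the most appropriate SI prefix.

= 9.39 × 10^-6 grams; 10^-6 is micro.

9.39 micrograms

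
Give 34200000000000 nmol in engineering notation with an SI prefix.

= 34.2e3 mol; 1e3 is kilo.

34.2 kmol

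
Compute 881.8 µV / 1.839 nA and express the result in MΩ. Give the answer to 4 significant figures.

(881.8 × 10⁻⁶) / (1.839 × 10⁻⁹) = 479.5 × 10³ Ω

0.4795 MΩ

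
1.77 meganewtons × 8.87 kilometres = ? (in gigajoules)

1.77e6 × 8.87e3 = 15.6999e9 J

15.6999 gigajoules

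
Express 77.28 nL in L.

0.00000007728 L

nano = 1e-9, (no prefix) = 1e0; factor is 1e-9.
77.28 × 1e-9 = 0.00000007728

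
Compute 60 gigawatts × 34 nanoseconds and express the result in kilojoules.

2.04 kilojoules

60 × 10⁹ × 34 × 10⁻⁹ = 2040 J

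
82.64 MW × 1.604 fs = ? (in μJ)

82.64 × 10^6 × 1.604 × 10^-15 = 132.55456 × 10^-9 J

0.13255456 μJ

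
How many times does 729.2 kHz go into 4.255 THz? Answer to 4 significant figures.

5835000

(4.255 × 10^12) / (729.2 × 10^3) = 0.0058352 × 10^9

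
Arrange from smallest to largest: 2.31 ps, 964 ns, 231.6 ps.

2.31 ps = 0.00000000000231 s
964 ns = 0.000000964 s
231.6 ps = 0.0000000002316 s

2.31 ps < 231.6 ps < 964 ns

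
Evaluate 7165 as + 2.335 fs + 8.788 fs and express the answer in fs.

In fs:
  7165 as = 7165 × 10⁻³ fs = 7.165
  2.335 fs → 2.335
  8.788 fs → 8.788
Sum: 7.165 + 2.335 + 8.788 = 18.288

18.288 fs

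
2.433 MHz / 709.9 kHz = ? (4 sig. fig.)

(2.433e6) / (709.9e3) = 0.0034272e3

3.427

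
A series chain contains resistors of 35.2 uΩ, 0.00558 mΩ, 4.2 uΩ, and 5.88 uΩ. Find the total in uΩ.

In uΩ:
  35.2 uΩ → 35.2
  0.00558 mΩ = 0.00558 × 10³ uΩ = 5.58
  4.2 uΩ → 4.2
  5.88 uΩ → 5.88
Sum: 35.2 + 5.58 + 4.2 + 5.88 = 50.86

50.86 uΩ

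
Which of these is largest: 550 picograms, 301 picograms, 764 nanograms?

550 picograms = 0.00000000055 grams
301 picograms = 0.000000000301 grams
764 nanograms = 0.000000764 grams

764 nanograms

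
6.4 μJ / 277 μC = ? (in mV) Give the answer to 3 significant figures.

23.1 mV

(6.4e-6) / (277e-6) = 0.023105 V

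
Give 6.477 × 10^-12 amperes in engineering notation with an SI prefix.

6.477 picoamperes

= 6.477 × 10^-12 amperes; 10^-12 is pico.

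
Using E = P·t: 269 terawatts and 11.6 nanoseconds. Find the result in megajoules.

269e12 × 11.6e-9 = 3120.4e3 J

3.1204 megajoules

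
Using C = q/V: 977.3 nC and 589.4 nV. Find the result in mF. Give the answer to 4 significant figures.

1658 mF

(977.3 × 10^-9) / (589.4 × 10^-9) = 1.65813 F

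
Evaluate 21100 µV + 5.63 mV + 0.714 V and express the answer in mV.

740.73 mV

In mV:
  21100 µV = 21100 × 10^-3 mV = 21.1
  5.63 mV → 5.63
  0.714 V = 0.714 × 10^3 mV = 714
Sum: 21.1 + 5.63 + 714 = 740.73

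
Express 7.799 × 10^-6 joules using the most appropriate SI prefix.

= 7.799 × 10^-6 joules; 10^-6 is micro.

7.799 microjoules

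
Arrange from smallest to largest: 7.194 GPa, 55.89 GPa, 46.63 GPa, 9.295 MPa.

9.295 MPa < 7.194 GPa < 46.63 GPa < 55.89 GPa

7.194 GPa = 7194000000 Pa
55.89 GPa = 55890000000 Pa
46.63 GPa = 46630000000 Pa
9.295 MPa = 9295000 Pa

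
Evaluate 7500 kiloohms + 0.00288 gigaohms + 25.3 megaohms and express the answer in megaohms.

35.68 megaohms

In megaohms:
  7500 kiloohms = 7500 × 10^-3 megaohms = 7.5
  0.00288 gigaohms = 0.00288 × 10^3 megaohms = 2.88
  25.3 megaohms → 25.3
Sum: 7.5 + 2.88 + 25.3 = 35.68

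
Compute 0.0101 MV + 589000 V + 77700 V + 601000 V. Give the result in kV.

1277.8 kV

In kV:
  0.0101 MV = 0.0101 × 10^3 kV = 10.1
  589000 V = 589000 × 10^-3 kV = 589
  77700 V = 77700 × 10^-3 kV = 77.7
  601000 V = 601000 × 10^-3 kV = 601
Sum: 10.1 + 589 + 77.7 + 601 = 1277.8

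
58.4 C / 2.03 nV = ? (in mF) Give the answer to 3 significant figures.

28800000000000 mF

(58.4) / (2.03 × 10^-9) = 28.768 × 10^9 F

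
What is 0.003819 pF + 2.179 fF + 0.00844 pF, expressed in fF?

In fF:
  0.003819 pF = 0.003819 × 10³ fF = 3.819
  2.179 fF → 2.179
  0.00844 pF = 0.00844 × 10³ fF = 8.44
Sum: 3.819 + 2.179 + 8.44 = 14.438

14.438 fF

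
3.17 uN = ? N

micro = 10⁻⁶, (no prefix) = 10⁰; factor is 10⁻⁶.
3.17 × 10⁻⁶ = 0.00000317

0.00000317 N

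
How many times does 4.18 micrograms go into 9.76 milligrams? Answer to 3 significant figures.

(9.76 × 10⁻³) / (4.18 × 10⁻⁶) = 2.335 × 10³

2330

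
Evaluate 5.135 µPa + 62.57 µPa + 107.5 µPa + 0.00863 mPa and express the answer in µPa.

183.835 µPa

In µPa:
  5.135 µPa → 5.135
  62.57 µPa → 62.57
  107.5 µPa → 107.5
  0.00863 mPa = 0.00863e3 µPa = 8.63
Sum: 5.135 + 62.57 + 107.5 + 8.63 = 183.835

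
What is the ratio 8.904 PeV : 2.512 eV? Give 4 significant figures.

3545000000000000

(8.904 × 10^15) / (2.512) = 3.5446 × 10^15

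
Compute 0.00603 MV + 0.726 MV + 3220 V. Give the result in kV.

735.25 kV

In kV:
  0.00603 MV = 0.00603 × 10^3 kV = 6.03
  0.726 MV = 0.726 × 10^3 kV = 726
  3220 V = 3220 × 10^-3 kV = 3.22
Sum: 6.03 + 726 + 3.22 = 735.25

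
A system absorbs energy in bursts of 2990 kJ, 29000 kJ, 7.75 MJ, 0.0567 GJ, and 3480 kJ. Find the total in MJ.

99.92 MJ

In MJ:
  2990 kJ = 2990 × 10^-3 MJ = 2.99
  29000 kJ = 29000 × 10^-3 MJ = 29
  7.75 MJ → 7.75
  0.0567 GJ = 0.0567 × 10^3 MJ = 56.7
  3480 kJ = 3480 × 10^-3 MJ = 3.48
Sum: 2.99 + 29 + 7.75 + 56.7 + 3.48 = 99.92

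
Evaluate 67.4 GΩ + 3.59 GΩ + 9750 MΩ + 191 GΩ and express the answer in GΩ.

In GΩ:
  67.4 GΩ → 67.4
  3.59 GΩ → 3.59
  9750 MΩ = 9750e-3 GΩ = 9.75
  191 GΩ → 191
Sum: 67.4 + 3.59 + 9.75 + 191 = 271.74

271.74 GΩ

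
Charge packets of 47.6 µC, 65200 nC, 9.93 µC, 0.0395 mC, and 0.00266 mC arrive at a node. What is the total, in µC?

In µC:
  47.6 µC → 47.6
  65200 nC = 65200e-3 µC = 65.2
  9.93 µC → 9.93
  0.0395 mC = 0.0395e3 µC = 39.5
  0.00266 mC = 0.00266e3 µC = 2.66
Sum: 47.6 + 65.2 + 9.93 + 39.5 + 2.66 = 164.89

164.89 µC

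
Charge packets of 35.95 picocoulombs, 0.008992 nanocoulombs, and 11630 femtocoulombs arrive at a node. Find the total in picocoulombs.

In picocoulombs:
  35.95 picocoulombs → 35.95
  0.008992 nanocoulombs = 0.008992 × 10³ picocoulombs = 8.992
  11630 femtocoulombs = 11630 × 10⁻³ picocoulombs = 11.63
Sum: 35.95 + 8.992 + 11.63 = 56.572

56.572 picocoulombs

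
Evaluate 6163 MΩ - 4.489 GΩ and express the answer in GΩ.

1.674 GΩ

In GΩ:
  6163 MΩ = 6163e-3 GΩ = 6.163
  4.489 GΩ → 4.489
Difference: 6.163 - 4.489 = 1.674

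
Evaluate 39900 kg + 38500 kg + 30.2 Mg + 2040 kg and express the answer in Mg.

In Mg:
  39900 kg = 39900 × 10^-3 Mg = 39.9
  38500 kg = 38500 × 10^-3 Mg = 38.5
  30.2 Mg → 30.2
  2040 kg = 2040 × 10^-3 Mg = 2.04
Sum: 39.9 + 38.5 + 30.2 + 2.04 = 110.64

110.64 Mg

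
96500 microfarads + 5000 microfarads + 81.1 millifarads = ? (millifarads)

In millifarads:
  96500 microfarads = 96500e-3 millifarads = 96.5
  5000 microfarads = 5000e-3 millifarads = 5
  81.1 millifarads → 81.1
Sum: 96.5 + 5 + 81.1 = 182.6

182.6 millifarads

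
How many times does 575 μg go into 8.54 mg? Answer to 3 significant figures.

14.9

(8.54 × 10^-3) / (575 × 10^-6) = 0.01485 × 10^3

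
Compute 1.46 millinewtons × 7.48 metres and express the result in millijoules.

10.9208 millijoules

1.46e-3 × 7.48 = 10.9208e-3 J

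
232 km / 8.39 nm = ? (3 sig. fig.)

(232e3) / (8.39e-9) = 27.65e12

27700000000000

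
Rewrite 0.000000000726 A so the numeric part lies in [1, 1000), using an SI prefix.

726 pA

= 726 × 10^-12 A; 10^-12 is pico.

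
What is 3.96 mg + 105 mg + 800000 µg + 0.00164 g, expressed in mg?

910.6 mg

In mg:
  3.96 mg → 3.96
  105 mg → 105
  800000 µg = 800000 × 10^-3 mg = 800
  0.00164 g = 0.00164 × 10^3 mg = 1.64
Sum: 3.96 + 105 + 800 + 1.64 = 910.6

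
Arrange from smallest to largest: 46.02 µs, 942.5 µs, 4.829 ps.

46.02 µs = 0.00004602 s
942.5 µs = 0.0009425 s
4.829 ps = 0.000000000004829 s

4.829 ps < 46.02 µs < 942.5 µs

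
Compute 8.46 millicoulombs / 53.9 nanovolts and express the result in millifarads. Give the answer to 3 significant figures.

157000000 millifarads

(8.46 × 10⁻³) / (53.9 × 10⁻⁹) = 0.15696 × 10⁶ F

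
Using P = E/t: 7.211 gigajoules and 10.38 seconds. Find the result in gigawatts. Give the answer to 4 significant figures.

0.6947 gigawatts

(7.211 × 10^9) / (10.38) = 0.694701 × 10^9 W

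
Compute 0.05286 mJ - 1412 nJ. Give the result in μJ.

51.448 μJ

In μJ:
  0.05286 mJ = 0.05286 × 10^3 μJ = 52.86
  1412 nJ = 1412 × 10^-3 μJ = 1.412
Difference: 52.86 - 1.412 = 51.448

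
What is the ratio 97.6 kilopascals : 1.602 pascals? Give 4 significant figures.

60920

(97.6e3) / (1.602) = 60.924e3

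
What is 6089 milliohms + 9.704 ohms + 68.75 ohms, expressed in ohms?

In ohms:
  6089 milliohms = 6089 × 10^-3 ohms = 6.089
  9.704 ohms → 9.704
  68.75 ohms → 68.75
Sum: 6.089 + 9.704 + 68.75 = 84.543

84.543 ohms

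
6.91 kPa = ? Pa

6910 Pa

kilo = 10^3, (no prefix) = 10^0; factor is 10^3.
6.91 × 10^3 = 6910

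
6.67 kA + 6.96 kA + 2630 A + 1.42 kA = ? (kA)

17.68 kA

In kA:
  6.67 kA → 6.67
  6.96 kA → 6.96
  2630 A = 2630 × 10^-3 kA = 2.63
  1.42 kA → 1.42
Sum: 6.67 + 6.96 + 2.63 + 1.42 = 17.68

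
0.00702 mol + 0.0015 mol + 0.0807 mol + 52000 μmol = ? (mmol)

In mmol:
  0.00702 mol = 0.00702 × 10^3 mmol = 7.02
  0.0015 mol = 0.0015 × 10^3 mmol = 1.5
  0.0807 mol = 0.0807 × 10^3 mmol = 80.7
  52000 μmol = 52000 × 10^-3 mmol = 52
Sum: 7.02 + 1.5 + 80.7 + 52 = 141.22

141.22 mmol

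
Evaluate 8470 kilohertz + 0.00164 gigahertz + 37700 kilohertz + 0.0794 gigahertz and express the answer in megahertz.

127.21 megahertz

In megahertz:
  8470 kilohertz = 8470 × 10^-3 megahertz = 8.47
  0.00164 gigahertz = 0.00164 × 10^3 megahertz = 1.64
  37700 kilohertz = 37700 × 10^-3 megahertz = 37.7
  0.0794 gigahertz = 0.0794 × 10^3 megahertz = 79.4
Sum: 8.47 + 1.64 + 37.7 + 79.4 = 127.21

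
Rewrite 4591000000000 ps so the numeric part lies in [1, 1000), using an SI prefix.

4.591 s

= 4.591 s; mantissa already in [1, 1000).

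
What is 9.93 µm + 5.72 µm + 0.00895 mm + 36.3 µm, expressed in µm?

In µm:
  9.93 µm → 9.93
  5.72 µm → 5.72
  0.00895 mm = 0.00895e3 µm = 8.95
  36.3 µm → 36.3
Sum: 9.93 + 5.72 + 8.95 + 36.3 = 60.9

60.9 µm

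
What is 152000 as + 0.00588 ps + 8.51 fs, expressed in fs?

166.39 fs

In fs:
  152000 as = 152000 × 10^-3 fs = 152
  0.00588 ps = 0.00588 × 10^3 fs = 5.88
  8.51 fs → 8.51
Sum: 152 + 5.88 + 8.51 = 166.39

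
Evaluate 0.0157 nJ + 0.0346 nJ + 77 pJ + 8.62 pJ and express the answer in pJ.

In pJ:
  0.0157 nJ = 0.0157 × 10^3 pJ = 15.7
  0.0346 nJ = 0.0346 × 10^3 pJ = 34.6
  77 pJ → 77
  8.62 pJ → 8.62
Sum: 15.7 + 34.6 + 77 + 8.62 = 135.92

135.92 pJ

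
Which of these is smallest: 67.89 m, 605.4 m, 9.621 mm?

67.89 m = 67.89 m
605.4 m = 605.4 m
9.621 mm = 0.009621 m

9.621 mm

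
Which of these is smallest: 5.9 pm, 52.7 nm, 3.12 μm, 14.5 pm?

5.9 pm = 0.0000000000059 m
52.7 nm = 0.0000000527 m
3.12 μm = 0.00000312 m
14.5 pm = 0.0000000000145 m

5.9 pm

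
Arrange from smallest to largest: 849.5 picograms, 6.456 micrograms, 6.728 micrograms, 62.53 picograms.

62.53 picograms < 849.5 picograms < 6.456 micrograms < 6.728 micrograms

849.5 picograms = 0.0000000008495 grams
6.456 micrograms = 0.000006456 grams
6.728 micrograms = 0.000006728 grams
62.53 picograms = 0.00000000006253 grams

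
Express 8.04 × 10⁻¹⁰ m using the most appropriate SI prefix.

804 pm

= 804 × 10⁻¹² m; 10⁻¹² is pico.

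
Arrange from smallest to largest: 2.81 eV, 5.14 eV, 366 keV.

2.81 eV = 2.81 eV
5.14 eV = 5.14 eV
366 keV = 366000 eV

2.81 eV < 5.14 eV < 366 keV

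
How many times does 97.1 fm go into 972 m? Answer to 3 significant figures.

(972) / (97.1 × 10⁻¹⁵) = 10.01 × 10¹⁵

10000000000000000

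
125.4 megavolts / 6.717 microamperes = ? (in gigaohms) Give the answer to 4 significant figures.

(125.4 × 10⁶) / (6.717 × 10⁻⁶) = 18.669 × 10¹² Ω

18670 gigaohms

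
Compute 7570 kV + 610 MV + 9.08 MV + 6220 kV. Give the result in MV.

In MV:
  7570 kV = 7570 × 10⁻³ MV = 7.57
  610 MV → 610
  9.08 MV → 9.08
  6220 kV = 6220 × 10⁻³ MV = 6.22
Sum: 7.57 + 610 + 9.08 + 6.22 = 632.87

632.87 MV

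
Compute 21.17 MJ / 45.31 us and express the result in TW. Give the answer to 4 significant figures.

(21.17 × 10⁶) / (45.31 × 10⁻⁶) = 0.467226 × 10¹² W

0.4672 TW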